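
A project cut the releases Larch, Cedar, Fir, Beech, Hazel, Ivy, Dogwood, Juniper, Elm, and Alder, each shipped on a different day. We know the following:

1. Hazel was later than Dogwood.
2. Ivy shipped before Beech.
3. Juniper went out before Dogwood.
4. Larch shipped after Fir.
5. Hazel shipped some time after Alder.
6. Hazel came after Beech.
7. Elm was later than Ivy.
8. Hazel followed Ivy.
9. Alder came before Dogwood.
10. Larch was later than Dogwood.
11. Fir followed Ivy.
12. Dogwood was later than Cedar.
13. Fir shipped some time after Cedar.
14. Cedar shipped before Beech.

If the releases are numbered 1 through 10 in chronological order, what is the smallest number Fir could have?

3

Cedar and Ivy must both come before Fir — 2 forced predecessors.
Nothing else is forced ahead of Fir, so its earliest slot is position 2 + 1 = 3.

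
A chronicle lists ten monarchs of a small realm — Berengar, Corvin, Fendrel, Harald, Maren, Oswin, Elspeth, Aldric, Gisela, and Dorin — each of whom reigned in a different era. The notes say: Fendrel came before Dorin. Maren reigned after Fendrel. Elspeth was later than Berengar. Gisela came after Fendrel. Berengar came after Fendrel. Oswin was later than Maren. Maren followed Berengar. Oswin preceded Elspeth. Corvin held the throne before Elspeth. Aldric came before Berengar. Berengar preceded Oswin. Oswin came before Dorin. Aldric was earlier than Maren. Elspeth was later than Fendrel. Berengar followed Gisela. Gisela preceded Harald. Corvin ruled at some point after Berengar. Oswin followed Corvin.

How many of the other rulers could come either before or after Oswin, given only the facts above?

Forced before Oswin: Aldric, Berengar, Corvin, Fendrel, Gisela, and Maren; forced after Oswin: Dorin and Elspeth.
That leaves Harald with no forced order relative to Oswin — 1.

1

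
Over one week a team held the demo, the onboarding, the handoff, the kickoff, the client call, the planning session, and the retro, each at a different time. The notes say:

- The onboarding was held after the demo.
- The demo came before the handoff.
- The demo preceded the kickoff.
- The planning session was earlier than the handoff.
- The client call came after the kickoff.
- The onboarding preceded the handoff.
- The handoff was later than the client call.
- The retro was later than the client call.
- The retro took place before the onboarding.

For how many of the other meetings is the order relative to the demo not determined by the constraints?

Forced after the demo: the client call, the handoff, the kickoff, the onboarding, and the retro.
That leaves the planning session with no forced order relative to the demo — 1.

1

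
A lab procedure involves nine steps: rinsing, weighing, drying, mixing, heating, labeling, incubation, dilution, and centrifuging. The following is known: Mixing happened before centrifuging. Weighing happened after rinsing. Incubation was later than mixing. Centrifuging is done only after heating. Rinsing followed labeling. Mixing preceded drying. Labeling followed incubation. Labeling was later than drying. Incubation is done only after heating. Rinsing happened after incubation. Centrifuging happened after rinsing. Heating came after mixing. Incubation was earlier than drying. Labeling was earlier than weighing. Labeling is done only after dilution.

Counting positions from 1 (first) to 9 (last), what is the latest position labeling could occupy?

6

Labeling must come before centrifuging, rinsing, and weighing — 3 steps forced after it.
Everything else can be placed before labeling in some valid order, so labeling can sit as late as position 9 − 3 = 6.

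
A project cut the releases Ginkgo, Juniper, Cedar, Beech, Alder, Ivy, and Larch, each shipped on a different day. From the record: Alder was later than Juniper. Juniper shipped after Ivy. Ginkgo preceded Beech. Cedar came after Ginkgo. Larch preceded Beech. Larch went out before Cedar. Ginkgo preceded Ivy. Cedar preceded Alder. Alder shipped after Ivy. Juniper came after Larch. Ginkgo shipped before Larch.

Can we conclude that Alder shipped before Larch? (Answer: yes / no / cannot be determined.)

Tracing the constraints gives Larch → Cedar → Alder, so Larch must come before Alder.
That means Alder cannot be before Larch.

no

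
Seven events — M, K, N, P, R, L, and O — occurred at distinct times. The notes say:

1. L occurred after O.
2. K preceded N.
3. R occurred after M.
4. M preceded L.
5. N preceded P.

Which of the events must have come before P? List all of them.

K, N

Directly stated before P: N.
K reaches P via K → N → P.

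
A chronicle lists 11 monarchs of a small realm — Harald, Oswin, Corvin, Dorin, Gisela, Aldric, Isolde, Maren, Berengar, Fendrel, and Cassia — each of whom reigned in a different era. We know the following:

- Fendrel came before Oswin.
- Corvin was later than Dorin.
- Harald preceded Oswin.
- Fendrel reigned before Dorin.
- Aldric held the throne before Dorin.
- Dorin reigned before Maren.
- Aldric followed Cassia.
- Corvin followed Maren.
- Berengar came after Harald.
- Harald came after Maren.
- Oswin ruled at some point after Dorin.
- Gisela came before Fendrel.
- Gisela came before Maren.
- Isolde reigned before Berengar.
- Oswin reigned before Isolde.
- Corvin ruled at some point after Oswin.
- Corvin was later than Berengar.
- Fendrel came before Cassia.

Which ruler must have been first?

Gisela has a chain of constraints placing them before every other ruler, so Gisela must be first.

Gisela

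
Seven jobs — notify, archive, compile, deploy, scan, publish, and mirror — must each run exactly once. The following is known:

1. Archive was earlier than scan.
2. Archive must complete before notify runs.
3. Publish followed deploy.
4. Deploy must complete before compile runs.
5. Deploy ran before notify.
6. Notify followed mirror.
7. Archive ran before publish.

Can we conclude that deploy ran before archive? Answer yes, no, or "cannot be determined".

cannot be determined

No chain of stated constraints runs from deploy to archive, and none runs from archive to deploy either.
So the relative order of deploy and archive is not fixed by the given facts.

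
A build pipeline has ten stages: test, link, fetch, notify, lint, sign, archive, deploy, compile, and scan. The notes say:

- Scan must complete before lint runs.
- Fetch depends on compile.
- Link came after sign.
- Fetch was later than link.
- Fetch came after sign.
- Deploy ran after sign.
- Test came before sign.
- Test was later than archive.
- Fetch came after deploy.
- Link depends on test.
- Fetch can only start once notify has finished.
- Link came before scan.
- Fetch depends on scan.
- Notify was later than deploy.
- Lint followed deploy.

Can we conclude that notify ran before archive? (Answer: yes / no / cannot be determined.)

no

Tracing the constraints gives archive → test → sign → deploy → notify, so archive must come before notify.
That means notify cannot be before archive.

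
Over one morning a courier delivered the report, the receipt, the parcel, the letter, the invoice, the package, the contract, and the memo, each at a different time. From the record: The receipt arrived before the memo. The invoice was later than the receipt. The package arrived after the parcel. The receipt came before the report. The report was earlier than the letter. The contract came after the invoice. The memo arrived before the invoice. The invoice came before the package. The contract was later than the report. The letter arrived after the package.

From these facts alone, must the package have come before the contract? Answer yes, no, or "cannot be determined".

No chain of stated constraints runs from the package to the contract, and none runs from the contract to the package either.
So the relative order of the package and the contract is not fixed by the given facts.

cannot be determined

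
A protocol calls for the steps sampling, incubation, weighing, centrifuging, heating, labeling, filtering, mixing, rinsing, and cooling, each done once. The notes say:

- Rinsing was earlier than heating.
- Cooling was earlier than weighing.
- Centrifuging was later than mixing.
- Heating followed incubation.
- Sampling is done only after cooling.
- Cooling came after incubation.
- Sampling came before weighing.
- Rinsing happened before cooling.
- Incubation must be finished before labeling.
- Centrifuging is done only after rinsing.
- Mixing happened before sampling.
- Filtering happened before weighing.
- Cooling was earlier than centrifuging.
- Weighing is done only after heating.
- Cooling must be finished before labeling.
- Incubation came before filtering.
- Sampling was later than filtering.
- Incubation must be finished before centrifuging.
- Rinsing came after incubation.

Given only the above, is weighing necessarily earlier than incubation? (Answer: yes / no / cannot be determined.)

Tracing the constraints gives incubation → filtering → weighing, so incubation must come before weighing.
That means weighing cannot be before incubation.

no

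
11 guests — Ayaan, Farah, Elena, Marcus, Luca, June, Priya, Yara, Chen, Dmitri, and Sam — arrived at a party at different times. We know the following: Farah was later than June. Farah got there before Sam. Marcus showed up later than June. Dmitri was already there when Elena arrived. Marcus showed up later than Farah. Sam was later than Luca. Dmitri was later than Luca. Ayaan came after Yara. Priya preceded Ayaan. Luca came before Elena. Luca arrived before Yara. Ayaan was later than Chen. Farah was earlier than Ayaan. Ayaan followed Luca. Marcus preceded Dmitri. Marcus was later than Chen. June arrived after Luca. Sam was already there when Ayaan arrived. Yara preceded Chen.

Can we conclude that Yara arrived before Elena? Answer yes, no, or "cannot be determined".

yes

Chain the constraints: Yara → Chen → Marcus → Dmitri → Elena. Each link is directly stated, so Yara comes before Elena.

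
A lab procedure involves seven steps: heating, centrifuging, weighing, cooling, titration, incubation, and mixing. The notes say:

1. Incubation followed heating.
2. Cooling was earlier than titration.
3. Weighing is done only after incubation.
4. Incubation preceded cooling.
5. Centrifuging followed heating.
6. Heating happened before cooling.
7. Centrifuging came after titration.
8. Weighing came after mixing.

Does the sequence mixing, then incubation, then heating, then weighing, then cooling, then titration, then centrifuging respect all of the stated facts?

no

The constraints require heating before incubation, but in the proposed sequence incubation appears ahead of heating. That one violation is enough.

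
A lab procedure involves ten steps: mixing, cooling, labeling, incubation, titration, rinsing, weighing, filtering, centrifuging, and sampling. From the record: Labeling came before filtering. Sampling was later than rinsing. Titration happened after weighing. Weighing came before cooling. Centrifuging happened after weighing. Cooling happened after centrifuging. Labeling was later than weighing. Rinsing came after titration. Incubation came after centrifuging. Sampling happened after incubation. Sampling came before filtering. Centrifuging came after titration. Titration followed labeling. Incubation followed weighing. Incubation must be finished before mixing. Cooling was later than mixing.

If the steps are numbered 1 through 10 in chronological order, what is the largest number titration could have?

Titration must come before centrifuging, cooling, filtering, incubation, mixing, rinsing, and sampling — 7 steps forced after it.
Everything else can be placed before titration in some valid order, so titration can sit as late as position 10 − 7 = 3.

3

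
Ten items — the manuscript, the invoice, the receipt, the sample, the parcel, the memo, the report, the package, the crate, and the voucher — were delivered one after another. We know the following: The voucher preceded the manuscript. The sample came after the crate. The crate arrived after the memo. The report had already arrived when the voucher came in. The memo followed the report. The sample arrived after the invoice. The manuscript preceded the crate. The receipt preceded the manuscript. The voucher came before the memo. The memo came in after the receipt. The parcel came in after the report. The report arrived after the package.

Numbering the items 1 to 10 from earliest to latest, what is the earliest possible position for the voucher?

The package and the report must both come before the voucher — 2 forced predecessors.
Nothing else is forced ahead of the voucher, so its earliest slot is position 2 + 1 = 3.

3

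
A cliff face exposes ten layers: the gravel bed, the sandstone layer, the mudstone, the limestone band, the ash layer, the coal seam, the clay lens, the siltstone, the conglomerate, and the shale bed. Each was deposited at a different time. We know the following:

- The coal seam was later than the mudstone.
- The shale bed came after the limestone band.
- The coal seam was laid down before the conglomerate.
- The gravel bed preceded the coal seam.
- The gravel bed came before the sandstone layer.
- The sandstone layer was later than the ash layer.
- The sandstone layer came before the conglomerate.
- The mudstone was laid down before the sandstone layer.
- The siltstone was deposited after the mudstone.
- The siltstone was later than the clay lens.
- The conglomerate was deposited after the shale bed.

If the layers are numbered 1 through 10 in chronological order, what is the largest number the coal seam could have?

9

The coal seam must come before the conglomerate — 1 layer forced after it.
Everything else can be placed before the coal seam in some valid order, so the coal seam can sit as late as position 10 − 1 = 9.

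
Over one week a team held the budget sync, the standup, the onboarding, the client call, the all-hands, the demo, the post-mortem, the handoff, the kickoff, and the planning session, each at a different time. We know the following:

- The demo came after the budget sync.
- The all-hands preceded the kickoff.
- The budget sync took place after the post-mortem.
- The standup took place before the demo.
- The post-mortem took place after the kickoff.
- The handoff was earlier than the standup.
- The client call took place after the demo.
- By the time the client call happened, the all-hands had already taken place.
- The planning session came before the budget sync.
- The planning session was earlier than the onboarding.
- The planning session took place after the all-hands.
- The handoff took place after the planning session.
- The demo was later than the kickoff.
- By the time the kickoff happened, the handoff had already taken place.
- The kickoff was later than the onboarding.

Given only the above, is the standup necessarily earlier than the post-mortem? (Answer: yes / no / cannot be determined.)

No chain of stated constraints runs from the standup to the post-mortem, and none runs from the post-mortem to the standup either.
So the relative order of the standup and the post-mortem is not fixed by the given facts.

cannot be determined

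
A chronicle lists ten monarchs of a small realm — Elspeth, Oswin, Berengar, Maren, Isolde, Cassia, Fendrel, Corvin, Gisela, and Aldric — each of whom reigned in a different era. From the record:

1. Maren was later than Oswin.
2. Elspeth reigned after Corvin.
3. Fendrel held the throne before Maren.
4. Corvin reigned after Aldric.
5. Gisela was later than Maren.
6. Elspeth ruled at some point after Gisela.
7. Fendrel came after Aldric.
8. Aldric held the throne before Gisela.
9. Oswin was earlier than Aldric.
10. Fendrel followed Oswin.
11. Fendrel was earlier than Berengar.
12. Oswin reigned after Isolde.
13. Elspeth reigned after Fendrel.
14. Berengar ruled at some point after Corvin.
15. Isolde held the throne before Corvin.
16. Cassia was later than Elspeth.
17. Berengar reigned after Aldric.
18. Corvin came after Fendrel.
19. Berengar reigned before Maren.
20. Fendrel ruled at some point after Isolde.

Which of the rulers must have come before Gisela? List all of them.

Directly stated before Gisela: Aldric and Maren.
Berengar reaches Gisela via Berengar → Maren → Gisela.
Corvin reaches Gisela via Corvin → Berengar → Maren → Gisela.
Fendrel reaches Gisela via Fendrel → Maren → Gisela.
Likewise Isolde and Oswin each reach Gisela by chaining the stated constraints.
No chain forces Cassia (or any of the others) ahead of Gisela.

Aldric, Berengar, Corvin, Fendrel, Isolde, Maren, Oswin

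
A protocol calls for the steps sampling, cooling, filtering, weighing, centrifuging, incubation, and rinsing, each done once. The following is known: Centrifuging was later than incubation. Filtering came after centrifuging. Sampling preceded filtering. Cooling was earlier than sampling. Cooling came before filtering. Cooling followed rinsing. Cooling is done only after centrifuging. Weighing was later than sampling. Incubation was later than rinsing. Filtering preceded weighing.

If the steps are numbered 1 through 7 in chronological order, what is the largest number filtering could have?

6

Filtering must come before weighing — 1 step forced after it.
Everything else can be placed before filtering in some valid order, so filtering can sit as late as position 7 − 1 = 6.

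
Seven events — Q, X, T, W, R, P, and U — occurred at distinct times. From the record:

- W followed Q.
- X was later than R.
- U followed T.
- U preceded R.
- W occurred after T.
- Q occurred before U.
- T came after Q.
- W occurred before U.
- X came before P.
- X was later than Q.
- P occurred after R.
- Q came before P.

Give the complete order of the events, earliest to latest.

Q, T, W, U, R, X, P

The constraints fix every adjacent pair, so only one ordering works:
Q → T → W → U → R → X → P.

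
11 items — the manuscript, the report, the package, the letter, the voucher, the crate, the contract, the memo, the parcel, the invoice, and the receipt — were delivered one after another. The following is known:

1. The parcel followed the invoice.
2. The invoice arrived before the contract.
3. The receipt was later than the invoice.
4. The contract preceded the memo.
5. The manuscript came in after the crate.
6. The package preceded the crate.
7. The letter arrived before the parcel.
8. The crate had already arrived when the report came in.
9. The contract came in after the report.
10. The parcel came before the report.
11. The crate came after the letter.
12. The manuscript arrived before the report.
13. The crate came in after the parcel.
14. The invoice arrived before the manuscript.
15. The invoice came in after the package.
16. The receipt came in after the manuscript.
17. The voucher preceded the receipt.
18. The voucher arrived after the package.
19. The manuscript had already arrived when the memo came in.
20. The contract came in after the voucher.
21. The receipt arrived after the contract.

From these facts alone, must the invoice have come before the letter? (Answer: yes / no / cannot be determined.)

No chain of stated constraints runs from the invoice to the letter, and none runs from the letter to the invoice either.
So the relative order of the invoice and the letter is not fixed by the given facts.

cannot be determined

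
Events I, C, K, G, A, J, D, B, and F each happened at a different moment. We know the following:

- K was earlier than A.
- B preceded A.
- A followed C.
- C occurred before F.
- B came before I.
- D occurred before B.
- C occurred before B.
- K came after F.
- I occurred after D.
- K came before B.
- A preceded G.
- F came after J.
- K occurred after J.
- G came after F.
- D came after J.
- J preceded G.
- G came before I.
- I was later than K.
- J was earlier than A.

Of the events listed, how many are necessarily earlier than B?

Directly stated before B: C, D, and K.
F reaches B via F → K → B.
J reaches B via J → D → B.
No chain forces G (or any of the others) ahead of B.
That's C, D, F, J, and K — 5 in all.

5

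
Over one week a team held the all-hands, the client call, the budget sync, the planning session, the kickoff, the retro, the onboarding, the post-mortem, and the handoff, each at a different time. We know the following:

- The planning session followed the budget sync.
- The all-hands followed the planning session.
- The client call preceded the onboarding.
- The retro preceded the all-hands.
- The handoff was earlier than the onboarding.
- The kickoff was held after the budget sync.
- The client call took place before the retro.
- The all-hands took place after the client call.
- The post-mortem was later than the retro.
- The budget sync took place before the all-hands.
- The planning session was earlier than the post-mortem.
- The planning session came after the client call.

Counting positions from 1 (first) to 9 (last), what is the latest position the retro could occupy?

The retro must come before the all-hands and the post-mortem — 2 meetings forced after it.
Everything else can be placed before the retro in some valid order, so the retro can sit as late as position 9 − 2 = 7.

7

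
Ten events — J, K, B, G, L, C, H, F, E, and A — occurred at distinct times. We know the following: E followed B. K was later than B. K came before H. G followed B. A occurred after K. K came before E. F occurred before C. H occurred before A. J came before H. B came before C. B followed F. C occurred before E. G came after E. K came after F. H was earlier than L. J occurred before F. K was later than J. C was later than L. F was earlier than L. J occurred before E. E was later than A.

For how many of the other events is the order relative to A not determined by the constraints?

Forced before A: B, F, H, J, and K; forced after A: E and G.
That leaves C and L with no forced order relative to A — 2.

2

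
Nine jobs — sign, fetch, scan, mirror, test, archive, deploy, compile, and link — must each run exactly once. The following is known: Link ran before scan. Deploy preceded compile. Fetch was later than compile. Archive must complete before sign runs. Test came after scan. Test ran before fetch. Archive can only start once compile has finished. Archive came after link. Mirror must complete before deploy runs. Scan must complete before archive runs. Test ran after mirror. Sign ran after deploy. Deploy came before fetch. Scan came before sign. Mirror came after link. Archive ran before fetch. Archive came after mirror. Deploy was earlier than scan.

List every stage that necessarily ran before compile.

Directly stated before compile: deploy.
Link reaches compile via link → mirror → deploy → compile.
Mirror reaches compile via mirror → deploy → compile.
No chain forces archive (or any of the others) ahead of compile.

deploy, link, mirror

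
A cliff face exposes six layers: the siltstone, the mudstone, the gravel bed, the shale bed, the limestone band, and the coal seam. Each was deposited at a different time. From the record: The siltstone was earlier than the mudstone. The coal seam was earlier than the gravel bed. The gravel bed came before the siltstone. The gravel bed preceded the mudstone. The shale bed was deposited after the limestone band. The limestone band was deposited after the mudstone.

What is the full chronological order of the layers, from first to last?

The constraints fix every adjacent pair, so only one ordering works:
the coal seam → the gravel bed → the siltstone → the mudstone → the limestone band → the shale bed.

the coal seam, the gravel bed, the siltstone, the mudstone, the limestone band, the shale bed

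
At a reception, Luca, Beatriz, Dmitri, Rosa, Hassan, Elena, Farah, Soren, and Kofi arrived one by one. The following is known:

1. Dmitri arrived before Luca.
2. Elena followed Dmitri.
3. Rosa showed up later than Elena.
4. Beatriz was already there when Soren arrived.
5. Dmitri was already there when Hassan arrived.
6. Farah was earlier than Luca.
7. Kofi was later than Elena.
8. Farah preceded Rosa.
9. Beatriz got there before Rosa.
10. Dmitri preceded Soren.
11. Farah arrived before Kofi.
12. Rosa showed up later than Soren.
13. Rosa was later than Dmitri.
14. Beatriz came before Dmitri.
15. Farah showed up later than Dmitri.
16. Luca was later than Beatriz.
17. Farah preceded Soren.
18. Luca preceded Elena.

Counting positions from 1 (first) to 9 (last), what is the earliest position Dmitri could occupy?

2

Beatriz must come before Dmitri — 1 forced predecessor.
Nothing else is forced ahead of Dmitri, so their earliest slot is position 1 + 1 = 2.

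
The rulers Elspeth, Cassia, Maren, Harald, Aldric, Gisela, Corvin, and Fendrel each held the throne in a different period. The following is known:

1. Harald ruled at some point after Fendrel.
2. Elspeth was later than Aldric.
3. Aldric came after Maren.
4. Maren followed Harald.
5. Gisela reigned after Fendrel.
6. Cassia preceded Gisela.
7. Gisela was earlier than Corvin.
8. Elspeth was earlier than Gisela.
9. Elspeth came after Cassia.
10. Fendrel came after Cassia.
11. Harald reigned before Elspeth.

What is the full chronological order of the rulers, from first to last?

The constraints fix every adjacent pair, so only one ordering works:
Cassia → Fendrel → Harald → Maren → Aldric → Elspeth → Gisela → Corvin.

Cassia, Fendrel, Harald, Maren, Aldric, Elspeth, Gisela, Corvin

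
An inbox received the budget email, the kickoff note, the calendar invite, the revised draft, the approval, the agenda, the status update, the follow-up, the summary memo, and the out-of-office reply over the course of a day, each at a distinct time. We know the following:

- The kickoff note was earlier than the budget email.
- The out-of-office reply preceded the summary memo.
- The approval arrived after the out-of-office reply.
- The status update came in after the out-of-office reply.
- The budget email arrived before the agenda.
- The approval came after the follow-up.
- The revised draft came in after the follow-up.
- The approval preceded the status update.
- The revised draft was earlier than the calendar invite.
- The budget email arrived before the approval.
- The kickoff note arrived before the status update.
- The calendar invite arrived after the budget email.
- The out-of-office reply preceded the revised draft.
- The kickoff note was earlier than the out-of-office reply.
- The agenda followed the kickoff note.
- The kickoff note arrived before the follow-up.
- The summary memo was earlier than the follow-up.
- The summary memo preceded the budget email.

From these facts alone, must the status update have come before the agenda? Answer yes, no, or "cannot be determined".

No chain of stated constraints runs from the status update to the agenda, and none runs from the agenda to the status update either.
So the relative order of the status update and the agenda is not fixed by the given facts.

cannot be determined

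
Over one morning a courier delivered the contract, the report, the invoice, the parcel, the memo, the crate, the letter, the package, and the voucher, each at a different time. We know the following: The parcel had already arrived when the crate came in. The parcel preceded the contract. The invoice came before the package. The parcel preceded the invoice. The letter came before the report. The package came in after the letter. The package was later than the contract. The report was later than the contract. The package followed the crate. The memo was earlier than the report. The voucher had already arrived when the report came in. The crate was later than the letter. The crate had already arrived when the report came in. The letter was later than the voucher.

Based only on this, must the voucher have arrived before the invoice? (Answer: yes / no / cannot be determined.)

No chain of stated constraints runs from the voucher to the invoice, and none runs from the invoice to the voucher either.
So the relative order of the voucher and the invoice is not fixed by the given facts.

cannot be determined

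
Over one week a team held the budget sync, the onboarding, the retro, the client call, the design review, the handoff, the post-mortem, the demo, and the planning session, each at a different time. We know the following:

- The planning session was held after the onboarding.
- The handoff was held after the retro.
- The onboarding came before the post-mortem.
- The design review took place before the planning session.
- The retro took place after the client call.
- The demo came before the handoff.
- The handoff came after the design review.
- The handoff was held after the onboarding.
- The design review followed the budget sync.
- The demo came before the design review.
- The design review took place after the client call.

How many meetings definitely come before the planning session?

Directly stated before the planning session: the design review and the onboarding.
The budget sync reaches the planning session via the budget sync → the design review → the planning session.
The client call reaches the planning session via the client call → the design review → the planning session.
The demo reaches the planning session via the demo → the design review → the planning session.
No chain forces the post-mortem (or any of the others) ahead of the planning session.
That's the budget sync, the client call, the demo, the design review, and the onboarding — 5 in all.

5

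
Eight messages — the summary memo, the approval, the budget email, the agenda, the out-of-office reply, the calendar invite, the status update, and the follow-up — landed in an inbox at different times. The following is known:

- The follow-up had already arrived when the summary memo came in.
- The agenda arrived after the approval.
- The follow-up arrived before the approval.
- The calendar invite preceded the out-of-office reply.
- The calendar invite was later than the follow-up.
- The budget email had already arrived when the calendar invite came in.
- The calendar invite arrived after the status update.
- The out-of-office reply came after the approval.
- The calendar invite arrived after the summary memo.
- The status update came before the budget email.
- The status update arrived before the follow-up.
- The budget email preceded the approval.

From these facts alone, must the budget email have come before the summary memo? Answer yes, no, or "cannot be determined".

cannot be determined

No chain of stated constraints runs from the budget email to the summary memo, and none runs from the summary memo to the budget email either.
So the relative order of the budget email and the summary memo is not fixed by the given facts.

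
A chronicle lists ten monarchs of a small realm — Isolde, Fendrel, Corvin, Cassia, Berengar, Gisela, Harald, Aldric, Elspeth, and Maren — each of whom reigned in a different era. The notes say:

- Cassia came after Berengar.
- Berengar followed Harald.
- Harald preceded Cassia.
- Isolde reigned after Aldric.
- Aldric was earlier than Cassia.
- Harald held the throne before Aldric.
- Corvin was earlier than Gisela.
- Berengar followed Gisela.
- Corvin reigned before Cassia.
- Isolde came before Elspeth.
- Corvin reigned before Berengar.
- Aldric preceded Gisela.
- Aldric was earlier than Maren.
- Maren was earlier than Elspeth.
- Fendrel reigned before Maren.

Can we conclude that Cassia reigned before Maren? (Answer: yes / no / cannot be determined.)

cannot be determined

No chain of stated constraints runs from Cassia to Maren, and none runs from Maren to Cassia either.
So the relative order of Cassia and Maren is not fixed by the given facts.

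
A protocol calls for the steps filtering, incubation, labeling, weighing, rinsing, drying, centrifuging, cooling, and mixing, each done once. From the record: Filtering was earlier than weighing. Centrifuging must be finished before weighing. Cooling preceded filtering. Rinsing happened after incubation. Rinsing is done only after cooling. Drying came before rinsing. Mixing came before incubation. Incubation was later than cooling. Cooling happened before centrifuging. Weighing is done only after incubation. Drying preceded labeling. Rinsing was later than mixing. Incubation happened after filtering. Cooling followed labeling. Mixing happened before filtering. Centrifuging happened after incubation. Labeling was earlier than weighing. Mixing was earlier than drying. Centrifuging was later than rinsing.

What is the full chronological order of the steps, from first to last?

mixing, drying, labeling, cooling, filtering, incubation, rinsing, centrifuging, weighing

The constraints fix every adjacent pair, so only one ordering works:
mixing → drying → labeling → cooling → filtering → incubation → rinsing → centrifuging → weighing.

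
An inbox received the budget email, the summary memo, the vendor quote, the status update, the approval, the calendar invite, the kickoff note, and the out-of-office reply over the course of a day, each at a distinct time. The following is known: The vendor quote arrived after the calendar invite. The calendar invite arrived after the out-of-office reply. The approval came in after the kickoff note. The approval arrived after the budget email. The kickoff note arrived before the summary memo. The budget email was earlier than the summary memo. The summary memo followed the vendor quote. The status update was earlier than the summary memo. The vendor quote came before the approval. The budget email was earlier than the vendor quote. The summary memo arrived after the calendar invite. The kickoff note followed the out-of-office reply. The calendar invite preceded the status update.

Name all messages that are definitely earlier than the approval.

the budget email, the calendar invite, the kickoff note, the out-of-office reply, the vendor quote

Directly stated before the approval: the budget email, the kickoff note, and the vendor quote.
The calendar invite reaches the approval via the calendar invite → the vendor quote → the approval.
The out-of-office reply reaches the approval via the out-of-office reply → the kickoff note → the approval.
No chain forces the status update (or any of the others) ahead of the approval.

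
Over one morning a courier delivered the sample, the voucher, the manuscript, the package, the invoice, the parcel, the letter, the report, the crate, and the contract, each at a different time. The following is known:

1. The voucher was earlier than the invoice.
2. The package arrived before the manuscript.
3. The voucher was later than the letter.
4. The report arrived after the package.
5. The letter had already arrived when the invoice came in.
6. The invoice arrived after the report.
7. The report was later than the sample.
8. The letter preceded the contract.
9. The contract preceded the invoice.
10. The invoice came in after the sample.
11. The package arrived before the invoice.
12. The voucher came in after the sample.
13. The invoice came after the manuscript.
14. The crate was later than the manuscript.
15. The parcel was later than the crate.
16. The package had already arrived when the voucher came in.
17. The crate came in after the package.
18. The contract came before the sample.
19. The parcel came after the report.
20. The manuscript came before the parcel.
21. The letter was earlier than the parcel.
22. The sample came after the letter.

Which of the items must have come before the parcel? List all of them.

Directly stated before the parcel: the crate, the letter, the manuscript, and the report.
The contract reaches the parcel via the contract → the sample → the report → the parcel.
The package reaches the parcel via the package → the crate → the parcel.
The sample reaches the parcel via the sample → the report → the parcel.
No chain forces the invoice (or any of the others) ahead of the parcel.

the contract, the crate, the letter, the manuscript, the package, the report, the sample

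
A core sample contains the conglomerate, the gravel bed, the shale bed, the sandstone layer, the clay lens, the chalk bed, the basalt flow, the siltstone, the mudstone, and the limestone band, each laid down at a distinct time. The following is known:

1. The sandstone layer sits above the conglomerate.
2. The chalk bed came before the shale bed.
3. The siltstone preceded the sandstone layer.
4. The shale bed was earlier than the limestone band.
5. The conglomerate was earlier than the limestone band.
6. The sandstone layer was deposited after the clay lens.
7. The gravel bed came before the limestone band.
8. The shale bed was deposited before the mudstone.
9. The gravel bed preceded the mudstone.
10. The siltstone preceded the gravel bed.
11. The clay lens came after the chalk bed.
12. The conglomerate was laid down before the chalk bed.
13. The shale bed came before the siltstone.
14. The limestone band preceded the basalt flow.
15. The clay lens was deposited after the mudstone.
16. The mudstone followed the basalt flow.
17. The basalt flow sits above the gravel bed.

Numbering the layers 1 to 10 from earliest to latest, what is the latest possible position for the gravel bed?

5

The gravel bed must come before the basalt flow, the clay lens, the limestone band, the mudstone, and the sandstone layer — 5 layers forced after it.
Everything else can be placed before the gravel bed in some valid order, so the gravel bed can sit as late as position 10 − 5 = 5.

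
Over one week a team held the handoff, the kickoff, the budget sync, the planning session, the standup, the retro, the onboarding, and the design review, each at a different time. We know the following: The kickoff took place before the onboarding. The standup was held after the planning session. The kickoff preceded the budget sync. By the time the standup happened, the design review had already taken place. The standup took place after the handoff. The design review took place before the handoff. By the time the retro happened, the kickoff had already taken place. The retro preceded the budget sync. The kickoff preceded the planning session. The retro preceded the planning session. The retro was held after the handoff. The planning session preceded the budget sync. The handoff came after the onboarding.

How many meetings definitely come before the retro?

Directly stated before the retro: the handoff and the kickoff.
The design review reaches the retro via the design review → the handoff → the retro.
The onboarding reaches the retro via the onboarding → the handoff → the retro.
No chain forces the planning session (or any of the others) ahead of the retro.
That's the design review, the handoff, the kickoff, and the onboarding — 4 in all.

4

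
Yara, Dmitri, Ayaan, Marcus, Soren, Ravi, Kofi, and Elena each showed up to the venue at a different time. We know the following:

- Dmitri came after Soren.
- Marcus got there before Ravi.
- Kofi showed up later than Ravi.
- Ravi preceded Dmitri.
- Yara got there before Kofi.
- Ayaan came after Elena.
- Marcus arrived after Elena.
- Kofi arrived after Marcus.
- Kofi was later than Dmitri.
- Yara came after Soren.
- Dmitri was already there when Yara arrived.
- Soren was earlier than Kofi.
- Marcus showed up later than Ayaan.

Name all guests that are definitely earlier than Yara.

Ayaan, Dmitri, Elena, Marcus, Ravi, Soren

Directly stated before Yara: Dmitri and Soren.
Ayaan reaches Yara via Ayaan → Marcus → Ravi → Dmitri → Yara.
Elena reaches Yara via Elena → Marcus → Ravi → Dmitri → Yara.
Marcus reaches Yara via Marcus → Ravi → Dmitri → Yara.
Likewise Ravi reaches Yara by chaining the stated constraints.
No chain forces Kofi ahead of Yara.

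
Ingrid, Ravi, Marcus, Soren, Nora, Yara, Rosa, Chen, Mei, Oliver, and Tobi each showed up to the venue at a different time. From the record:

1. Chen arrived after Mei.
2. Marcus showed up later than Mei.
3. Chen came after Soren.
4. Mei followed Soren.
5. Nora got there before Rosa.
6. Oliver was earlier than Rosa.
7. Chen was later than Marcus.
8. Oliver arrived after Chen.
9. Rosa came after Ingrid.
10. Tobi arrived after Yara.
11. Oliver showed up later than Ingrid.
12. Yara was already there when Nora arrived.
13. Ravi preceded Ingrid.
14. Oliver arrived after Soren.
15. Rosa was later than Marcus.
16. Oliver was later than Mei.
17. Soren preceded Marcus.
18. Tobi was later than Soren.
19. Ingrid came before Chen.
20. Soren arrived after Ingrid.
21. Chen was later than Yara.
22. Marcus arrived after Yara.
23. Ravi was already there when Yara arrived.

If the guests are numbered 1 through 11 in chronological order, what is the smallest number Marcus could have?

6

Ingrid, Mei, Ravi, Soren, and Yara must all come before Marcus — 5 forced predecessors.
Nothing else is forced ahead of Marcus, so their earliest slot is position 5 + 1 = 6.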